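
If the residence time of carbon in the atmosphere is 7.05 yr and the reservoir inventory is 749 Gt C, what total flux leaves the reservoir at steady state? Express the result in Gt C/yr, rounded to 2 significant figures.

110 Gt C/yr

F = M / τ = 749 / 7.05 = 106.2 Gt C/yr.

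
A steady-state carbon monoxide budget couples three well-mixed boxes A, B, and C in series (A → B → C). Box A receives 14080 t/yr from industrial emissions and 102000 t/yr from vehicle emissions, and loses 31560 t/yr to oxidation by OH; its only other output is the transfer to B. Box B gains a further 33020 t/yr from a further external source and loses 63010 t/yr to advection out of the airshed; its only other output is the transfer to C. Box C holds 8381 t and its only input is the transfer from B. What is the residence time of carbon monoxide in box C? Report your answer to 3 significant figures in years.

0.154 yr

Box A: F(A→B) = (14080 + 102000) − 31560 = 84520 t/yr.
Box B: F(B→C) = (84520 + 33020) − 63010 = 54530 t/yr.
Box C throughput = its input = 54530 t/yr; τ = 8381 / 54530 = 0.1537 yr.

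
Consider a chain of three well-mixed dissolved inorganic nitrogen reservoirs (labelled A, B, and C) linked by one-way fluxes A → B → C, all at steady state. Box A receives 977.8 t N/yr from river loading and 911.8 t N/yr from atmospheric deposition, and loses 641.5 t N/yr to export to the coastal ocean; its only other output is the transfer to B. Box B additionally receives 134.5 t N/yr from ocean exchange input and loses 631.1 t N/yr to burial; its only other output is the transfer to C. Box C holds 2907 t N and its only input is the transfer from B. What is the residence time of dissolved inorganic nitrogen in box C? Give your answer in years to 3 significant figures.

3.87 yr

Box A: F(A→B) = (977.8 + 911.8) − 641.5 = 1248.1 t N/yr.
Box B: F(B→C) = (1248.1 + 134.5) − 631.1 = 751.50 t N/yr.
Box C throughput = its input = 751.50 t N/yr; τ = 2907 / 751.50 = 3.868 yr.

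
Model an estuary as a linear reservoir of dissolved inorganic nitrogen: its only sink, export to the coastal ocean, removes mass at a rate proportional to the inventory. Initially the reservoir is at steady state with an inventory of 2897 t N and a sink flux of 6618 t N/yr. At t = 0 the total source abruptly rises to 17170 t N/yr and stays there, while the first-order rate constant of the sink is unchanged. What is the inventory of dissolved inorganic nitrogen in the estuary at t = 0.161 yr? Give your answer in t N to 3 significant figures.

τ = M₀/F₀ = 2897/6618 = 0.4377 yr; rate constant k = 1/τ.
New steady state M_∞ = F₁/k = F₁·τ = 17170 × 0.4377 = 7516.1 t N.
M(t) = M_∞ + (M₀ − M_∞)·e^(−t/τ); t/τ = 0.161/0.4377 = 0.3678, so e^(−t/τ) = 0.6923.
M(t) = 7516.1 − 4619 × 0.6923 = 4318.5 t N.

4320 t N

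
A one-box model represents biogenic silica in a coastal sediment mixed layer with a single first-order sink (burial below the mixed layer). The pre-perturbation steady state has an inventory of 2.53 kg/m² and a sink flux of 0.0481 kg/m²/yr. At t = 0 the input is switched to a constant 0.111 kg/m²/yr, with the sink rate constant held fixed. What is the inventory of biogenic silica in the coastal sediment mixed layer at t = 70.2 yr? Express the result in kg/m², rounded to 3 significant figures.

4.97 kg/m²

Residence time τ = M₀/F₀ = 52.60 yr. The eventual steady state is M_∞ = M₀·(F₁/F₀) = 2.53 × 0.111/0.0481 = 5.8385 kg/m².
The anomaly ΔM(t) = M(t) − M_∞ decays as ΔM₀·e^(−t/τ) with ΔM₀ = 2.53 − 5.8385 = −3.308 kg/m².
At t = 70.2 yr, e^(−t/τ) = e^(−1.335) = 0.2633, so ΔM = −0.8710 kg/m² and M = 5.8385 − 0.8710 = 4.9675 kg/m².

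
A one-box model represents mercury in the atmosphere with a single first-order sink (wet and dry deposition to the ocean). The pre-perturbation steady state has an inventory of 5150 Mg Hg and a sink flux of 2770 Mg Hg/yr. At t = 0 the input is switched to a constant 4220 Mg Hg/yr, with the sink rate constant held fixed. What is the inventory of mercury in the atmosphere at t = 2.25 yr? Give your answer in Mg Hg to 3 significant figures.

7040 Mg Hg

Residence time τ = M₀/F₀ = 1.859 yr. The eventual steady state is M_∞ = M₀·(F₁/F₀) = 5150 × 4220/2770 = 7845.8 Mg Hg.
The anomaly ΔM(t) = M(t) − M_∞ decays as ΔM₀·e^(−t/τ) with ΔM₀ = 5150 − 7845.8 = −2696 Mg Hg.
At t = 2.25 yr, e^(−t/τ) = e^(−1.210) = 0.2981, so ΔM = −803.7 Mg Hg and M = 7845.8 − 803.7 = 7042.1 Mg Hg.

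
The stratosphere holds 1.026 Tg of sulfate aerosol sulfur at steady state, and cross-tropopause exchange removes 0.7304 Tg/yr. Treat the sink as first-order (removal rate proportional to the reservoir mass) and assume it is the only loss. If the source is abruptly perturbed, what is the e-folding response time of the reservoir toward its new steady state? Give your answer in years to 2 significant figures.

For a linear reservoir the response time equals the residence time τ = M/F.
τ = 1.026 / 0.7304 = 1.405 yr.

1.4 yr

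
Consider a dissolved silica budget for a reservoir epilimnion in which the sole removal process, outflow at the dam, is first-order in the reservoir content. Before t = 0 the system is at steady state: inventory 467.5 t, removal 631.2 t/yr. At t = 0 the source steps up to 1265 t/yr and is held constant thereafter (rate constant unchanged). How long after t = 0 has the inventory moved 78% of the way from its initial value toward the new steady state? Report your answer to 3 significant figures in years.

τ = M₀/F₀ = 467.5/631.2 = 0.7407 yr.
The remaining gap fraction is e^(−t/τ); 78% covered ⇒ e^(−t/τ) = 0.220.
t = −τ ln(0.220) = 0.7407 × 1.514 = 1.121 yr.

1.12 yr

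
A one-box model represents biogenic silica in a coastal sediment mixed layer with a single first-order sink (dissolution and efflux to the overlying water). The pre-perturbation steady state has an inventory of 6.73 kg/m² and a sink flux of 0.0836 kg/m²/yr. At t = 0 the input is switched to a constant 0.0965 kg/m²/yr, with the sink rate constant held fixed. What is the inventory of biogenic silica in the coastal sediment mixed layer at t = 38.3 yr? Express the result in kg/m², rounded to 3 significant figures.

The sink rate constant is k = F₀/M₀ = 0.0836/6.73 = 0.01242 yr⁻¹.
Solving dM/dt = F₁ − kM with M(0) = M₀ gives M(t) = F₁/k + (M₀ − F₁/k)·e^(−kt).
F₁/k = 0.0965/0.01242 = 7.7685 kg/m²; kt = 0.01242 × 38.3 = 0.4758, e^(−kt) = 0.6214.
M(38.3) = 7.7685 + (6.73 − 7.7685) × 0.6214 = 7.7685 − 0.6453 = 7.1232 kg/m².

7.12 kg/m²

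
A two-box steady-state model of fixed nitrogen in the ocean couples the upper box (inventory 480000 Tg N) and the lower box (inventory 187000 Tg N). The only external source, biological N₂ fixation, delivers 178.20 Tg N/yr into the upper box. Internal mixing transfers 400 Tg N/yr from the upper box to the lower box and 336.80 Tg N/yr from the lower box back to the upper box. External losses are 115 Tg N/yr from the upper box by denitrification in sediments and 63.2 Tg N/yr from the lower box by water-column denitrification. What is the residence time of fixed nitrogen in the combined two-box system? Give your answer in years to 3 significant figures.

3740 yr

Treat the two boxes together as one reservoir: the mixing fluxes between them are internal recycling, so τ = ΣM / Σ(external losses).
M_total = 480000 + 187000 = 667000 Tg N.
ΣF_external_out = 115 + 63.2 = 178.20 Tg N/yr.
τ = M_total / ΣF_ext = 667000 / 178.20 = 3743 yr.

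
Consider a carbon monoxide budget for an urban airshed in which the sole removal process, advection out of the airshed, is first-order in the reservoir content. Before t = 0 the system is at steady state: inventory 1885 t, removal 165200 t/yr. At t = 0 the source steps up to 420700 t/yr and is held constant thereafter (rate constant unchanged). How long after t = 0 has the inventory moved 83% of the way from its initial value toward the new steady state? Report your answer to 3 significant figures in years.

0.0202 yr

τ = M₀/F₀ = 1885/165200 = 0.01141 yr.
The remaining gap fraction is e^(−t/τ); 83% covered ⇒ e^(−t/τ) = 0.170.
t = −τ ln(0.170) = 0.01141 × 1.772 = 0.02022 yr.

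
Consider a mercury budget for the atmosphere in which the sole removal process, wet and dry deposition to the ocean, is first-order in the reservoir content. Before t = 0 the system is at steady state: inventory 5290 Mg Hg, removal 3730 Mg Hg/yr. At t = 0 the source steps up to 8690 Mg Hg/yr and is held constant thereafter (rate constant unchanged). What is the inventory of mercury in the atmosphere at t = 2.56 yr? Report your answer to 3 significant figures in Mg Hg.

11200 Mg Hg

Residence time τ = M₀/F₀ = 1.418 yr. The eventual steady state is M_∞ = M₀·(F₁/F₀) = 5290 × 8690/3730 = 12324 Mg Hg.
The anomaly ΔM(t) = M(t) − M_∞ decays as ΔM₀·e^(−t/τ) with ΔM₀ = 5290 − 12324 = −7034 Mg Hg.
At t = 2.56 yr, e^(−t/τ) = e^(−1.805) = 0.1645, so ΔM = −1157 Mg Hg and M = 12324 − 1157 = 11168 Mg Hg.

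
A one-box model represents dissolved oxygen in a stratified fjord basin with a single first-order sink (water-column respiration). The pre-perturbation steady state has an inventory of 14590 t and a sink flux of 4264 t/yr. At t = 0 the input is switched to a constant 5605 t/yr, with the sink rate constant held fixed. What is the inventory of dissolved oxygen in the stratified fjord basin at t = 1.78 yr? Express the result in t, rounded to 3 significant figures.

τ = M₀/F₀ = 14590/4264 = 3.422 yr; rate constant k = 1/τ.
New steady state M_∞ = F₁/k = F₁·τ = 5605 × 3.422 = 19178 t.
M(t) = M_∞ + (M₀ − M_∞)·e^(−t/τ); t/τ = 1.78/3.422 = 0.5202, so e^(−t/τ) = 0.5944.
M(t) = 19178 − 4588 × 0.5944 = 16451 t.

16500 t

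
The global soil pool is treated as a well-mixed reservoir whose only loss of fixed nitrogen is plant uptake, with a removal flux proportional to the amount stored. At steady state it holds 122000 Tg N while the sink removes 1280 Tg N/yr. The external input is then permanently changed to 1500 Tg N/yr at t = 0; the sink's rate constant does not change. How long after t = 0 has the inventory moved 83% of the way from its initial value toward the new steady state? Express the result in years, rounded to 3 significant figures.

169 yr

τ = M₀/F₀ = 122000/1280 = 95.31 yr.
The remaining gap fraction is e^(−t/τ); 83% covered ⇒ e^(−t/τ) = 0.170.
t = −τ ln(0.170) = 95.31 × 1.772 = 168.9 yr.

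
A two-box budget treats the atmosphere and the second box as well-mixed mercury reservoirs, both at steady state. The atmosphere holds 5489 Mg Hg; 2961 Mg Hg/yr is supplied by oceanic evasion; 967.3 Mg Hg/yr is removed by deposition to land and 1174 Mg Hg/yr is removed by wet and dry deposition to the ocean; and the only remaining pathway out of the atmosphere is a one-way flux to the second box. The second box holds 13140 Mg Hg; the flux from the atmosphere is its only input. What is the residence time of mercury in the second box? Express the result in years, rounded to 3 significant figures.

Balance the atmosphere: ΣF_in = 2961.0 Mg Hg/yr.
Flux to the second box = ΣF_in − (967.3 + 1174) = 819.70 Mg Hg/yr.
At steady state the output of the second box equals its input, 819.70 Mg Hg/yr.
τ = M / F = 13140 / 819.70 = 16.03 yr.

16.0 yr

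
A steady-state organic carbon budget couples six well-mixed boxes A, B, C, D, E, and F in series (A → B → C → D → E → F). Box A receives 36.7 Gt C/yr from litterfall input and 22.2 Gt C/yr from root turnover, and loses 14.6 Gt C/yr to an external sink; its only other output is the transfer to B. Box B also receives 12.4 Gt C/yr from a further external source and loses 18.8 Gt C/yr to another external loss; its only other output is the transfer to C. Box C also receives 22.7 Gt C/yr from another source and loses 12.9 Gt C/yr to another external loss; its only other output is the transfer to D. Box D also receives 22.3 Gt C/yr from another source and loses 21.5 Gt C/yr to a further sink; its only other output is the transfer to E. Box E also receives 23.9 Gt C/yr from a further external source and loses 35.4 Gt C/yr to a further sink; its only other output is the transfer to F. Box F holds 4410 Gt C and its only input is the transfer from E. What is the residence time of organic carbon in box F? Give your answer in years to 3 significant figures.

Box A: F(A→B) = (36.7 + 22.2) − 14.6 = 44.300 Gt C/yr.
Box B: F(B→C) = (44.300 + 12.4) − 18.8 = 37.900 Gt C/yr.
Box C: F(C→D) = (37.900 + 22.7) − 12.9 = 47.700 Gt C/yr.
Box D: F(D→E) = (47.700 + 22.3) − 21.5 = 48.500 Gt C/yr.
Box E: F(E→F) = (48.500 + 23.9) − 35.4 = 37.000 Gt C/yr.
Box F throughput = its input = 37.000 Gt C/yr; τ = 4410 / 37.000 = 119.2 yr.

119 yr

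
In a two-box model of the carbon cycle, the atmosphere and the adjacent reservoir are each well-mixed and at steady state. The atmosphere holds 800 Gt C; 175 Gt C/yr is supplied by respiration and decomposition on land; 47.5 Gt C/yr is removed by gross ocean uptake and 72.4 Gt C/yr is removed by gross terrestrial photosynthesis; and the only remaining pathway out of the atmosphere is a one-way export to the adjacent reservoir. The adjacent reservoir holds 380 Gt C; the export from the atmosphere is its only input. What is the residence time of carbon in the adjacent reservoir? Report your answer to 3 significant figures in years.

Balance the atmosphere: ΣF_in = 175.00 Gt C/yr.
Export to the adjacent reservoir = ΣF_in − (47.5 + 72.4) = 55.100 Gt C/yr.
At steady state the output of the adjacent reservoir equals its input, 55.100 Gt C/yr.
τ = M / F = 380 / 55.100 = 6.897 yr.

6.90 yr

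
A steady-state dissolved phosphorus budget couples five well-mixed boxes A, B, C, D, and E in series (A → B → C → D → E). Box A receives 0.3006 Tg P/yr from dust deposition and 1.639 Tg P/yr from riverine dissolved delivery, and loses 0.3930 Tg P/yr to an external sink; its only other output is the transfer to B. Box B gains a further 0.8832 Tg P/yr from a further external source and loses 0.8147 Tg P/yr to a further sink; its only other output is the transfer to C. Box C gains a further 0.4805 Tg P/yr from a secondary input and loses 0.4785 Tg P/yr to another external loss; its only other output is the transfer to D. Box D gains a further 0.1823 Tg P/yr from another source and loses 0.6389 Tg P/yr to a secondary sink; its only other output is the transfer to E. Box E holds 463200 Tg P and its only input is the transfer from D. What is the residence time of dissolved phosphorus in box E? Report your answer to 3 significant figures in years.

Box A: F(A→B) = (0.3006 + 1.639) − 0.3930 = 1.5466 Tg P/yr.
Box B: F(B→C) = (1.5466 + 0.8832) − 0.8147 = 1.6151 Tg P/yr.
Box C: F(C→D) = (1.6151 + 0.4805) − 0.4785 = 1.6171 Tg P/yr.
Box D: F(D→E) = (1.6171 + 0.1823) − 0.6389 = 1.1605 Tg P/yr.
Box E throughput = its input = 1.1605 Tg P/yr; τ = 463200 / 1.1605 = 399100 yr.

399000 yr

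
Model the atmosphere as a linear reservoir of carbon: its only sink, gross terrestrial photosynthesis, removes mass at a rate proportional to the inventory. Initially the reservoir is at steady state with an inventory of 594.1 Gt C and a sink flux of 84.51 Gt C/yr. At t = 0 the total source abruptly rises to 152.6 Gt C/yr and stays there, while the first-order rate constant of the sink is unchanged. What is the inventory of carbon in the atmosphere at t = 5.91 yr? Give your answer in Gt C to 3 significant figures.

866 Gt C

τ = M₀/F₀ = 594.1/84.51 = 7.030 yr; rate constant k = 1/τ.
New steady state M_∞ = F₁/k = F₁·τ = 152.6 × 7.030 = 1072.8 Gt C.
M(t) = M_∞ + (M₀ − M_∞)·e^(−t/τ); t/τ = 5.91/7.030 = 0.8407, so e^(−t/τ) = 0.4314.
M(t) = 1072.8 − 478.7 × 0.4314 = 866.26 Gt C.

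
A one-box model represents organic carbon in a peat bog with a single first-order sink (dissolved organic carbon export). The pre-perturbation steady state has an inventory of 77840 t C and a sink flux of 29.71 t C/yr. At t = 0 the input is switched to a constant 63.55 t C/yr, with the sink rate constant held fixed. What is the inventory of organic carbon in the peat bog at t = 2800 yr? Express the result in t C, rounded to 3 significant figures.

The sink rate constant is k = F₀/M₀ = 29.71/77840 = 0.0003817 yr⁻¹.
Solving dM/dt = F₁ − kM with M(0) = M₀ gives M(t) = F₁/k + (M₀ − F₁/k)·e^(−kt).
F₁/k = 63.55/0.0003817 = 166500 t C; kt = 0.0003817 × 2800 = 1.069, e^(−kt) = 0.3435.
M(2800) = 166500 + (77840 − 166500) × 0.3435 = 166500 − 30450 = 136050 t C.

136000 t C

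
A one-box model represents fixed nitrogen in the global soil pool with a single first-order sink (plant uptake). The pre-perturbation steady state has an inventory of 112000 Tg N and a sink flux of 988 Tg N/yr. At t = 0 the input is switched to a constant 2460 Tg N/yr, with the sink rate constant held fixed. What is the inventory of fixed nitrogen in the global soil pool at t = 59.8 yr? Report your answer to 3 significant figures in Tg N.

τ = M₀/F₀ = 112000/988 = 113.4 yr; rate constant k = 1/τ.
New steady state M_∞ = F₁/k = F₁·τ = 2460 × 113.4 = 278870 Tg N.
M(t) = M_∞ + (M₀ − M_∞)·e^(−t/τ); t/τ = 59.8/113.4 = 0.5275, so e^(−t/τ) = 0.5901.
M(t) = 278870 − 166900 × 0.5901 = 180400 Tg N.

180000 Tg N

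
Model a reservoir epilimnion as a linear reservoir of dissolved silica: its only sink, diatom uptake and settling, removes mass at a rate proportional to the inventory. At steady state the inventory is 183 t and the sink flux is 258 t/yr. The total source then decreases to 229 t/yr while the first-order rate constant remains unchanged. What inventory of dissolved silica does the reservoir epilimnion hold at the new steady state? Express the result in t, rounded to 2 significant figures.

160 t

Rate constant k = F/M = 258 / 183 = 1.410 yr⁻¹.
At the new steady state, source = k·M_new ⇒ M_new = 229 / 1.410 = 162.4 t.
(Equivalently M_new = M × F_new/F_old = 183 × 229/258.)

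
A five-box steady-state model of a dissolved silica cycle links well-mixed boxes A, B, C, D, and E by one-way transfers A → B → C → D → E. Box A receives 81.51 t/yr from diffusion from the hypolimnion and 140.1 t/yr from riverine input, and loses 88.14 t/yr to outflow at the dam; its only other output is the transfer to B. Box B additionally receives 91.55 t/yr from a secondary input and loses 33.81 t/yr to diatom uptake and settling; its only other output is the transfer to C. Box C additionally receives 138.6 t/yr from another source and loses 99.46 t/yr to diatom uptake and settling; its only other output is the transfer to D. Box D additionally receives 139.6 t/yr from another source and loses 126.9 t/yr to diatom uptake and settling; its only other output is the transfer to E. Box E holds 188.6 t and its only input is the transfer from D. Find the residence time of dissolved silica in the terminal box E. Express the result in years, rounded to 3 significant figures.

Box A: F(A→B) = (81.51 + 140.1) − 88.14 = 133.47 t/yr.
Box B: F(B→C) = (133.47 + 91.55) − 33.81 = 191.21 t/yr.
Box C: F(C→D) = (191.21 + 138.6) − 99.46 = 230.35 t/yr.
Box D: F(D→E) = (230.35 + 139.6) − 126.9 = 243.05 t/yr.
Box E throughput = its input = 243.05 t/yr; τ = 188.6 / 243.05 = 0.7760 yr.

0.776 yr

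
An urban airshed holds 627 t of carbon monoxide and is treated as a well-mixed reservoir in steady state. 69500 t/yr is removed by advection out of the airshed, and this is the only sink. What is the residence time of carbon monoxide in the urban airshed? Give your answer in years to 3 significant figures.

τ = M / F = 627 / 69500 = 0.009022 yr.

0.00902 yr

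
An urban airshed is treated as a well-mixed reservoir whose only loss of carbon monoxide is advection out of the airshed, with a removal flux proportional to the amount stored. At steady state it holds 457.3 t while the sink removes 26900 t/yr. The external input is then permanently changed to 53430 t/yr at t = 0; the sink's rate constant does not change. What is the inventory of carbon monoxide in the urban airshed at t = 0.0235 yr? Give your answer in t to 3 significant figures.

τ = M₀/F₀ = 457.3/26900 = 0.01700 yr; rate constant k = 1/τ.
New steady state M_∞ = F₁/k = F₁·τ = 53430 × 0.01700 = 908.31 t.
M(t) = M_∞ + (M₀ − M_∞)·e^(−t/τ); t/τ = 0.0235/0.01700 = 1.382, so e^(−t/τ) = 0.2510.
M(t) = 908.31 − 451.0 × 0.2510 = 795.11 t.

795 t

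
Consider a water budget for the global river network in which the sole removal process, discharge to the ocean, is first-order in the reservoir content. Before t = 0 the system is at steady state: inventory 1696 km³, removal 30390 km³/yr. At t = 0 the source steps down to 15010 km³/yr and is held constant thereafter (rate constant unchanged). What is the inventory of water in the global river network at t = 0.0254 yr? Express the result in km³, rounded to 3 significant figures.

1380 km³

τ = M₀/F₀ = 1696/30390 = 0.05581 yr; rate constant k = 1/τ.
New steady state M_∞ = F₁/k = F₁·τ = 15010 × 0.05581 = 837.68 km³.
M(t) = M_∞ + (M₀ − M_∞)·e^(−t/τ); t/τ = 0.0254/0.05581 = 0.4551, so e^(−t/τ) = 0.6344.
M(t) = 837.68 + 858.3 × 0.6344 = 1382.2 km³.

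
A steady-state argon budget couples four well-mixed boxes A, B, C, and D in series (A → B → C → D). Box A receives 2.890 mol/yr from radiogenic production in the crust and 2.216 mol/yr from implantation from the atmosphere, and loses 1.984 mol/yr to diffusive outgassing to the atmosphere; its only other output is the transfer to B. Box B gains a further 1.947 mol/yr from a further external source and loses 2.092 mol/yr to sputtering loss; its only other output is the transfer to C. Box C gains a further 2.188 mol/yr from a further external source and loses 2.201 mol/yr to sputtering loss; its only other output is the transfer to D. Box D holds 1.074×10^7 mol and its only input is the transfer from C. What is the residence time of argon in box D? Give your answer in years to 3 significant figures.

3.62×10^6 yr

Box A: F(A→B) = (2.890 + 2.216) − 1.984 = 3.1220 mol/yr.
Box B: F(B→C) = (3.1220 + 1.947) − 2.092 = 2.9770 mol/yr.
Box C: F(C→D) = (2.9770 + 2.188) − 2.201 = 2.9640 mol/yr.
Box D throughput = its input = 2.9640 mol/yr; τ = 1.074×10^7 / 2.9640 = 3.623×10^6 yr.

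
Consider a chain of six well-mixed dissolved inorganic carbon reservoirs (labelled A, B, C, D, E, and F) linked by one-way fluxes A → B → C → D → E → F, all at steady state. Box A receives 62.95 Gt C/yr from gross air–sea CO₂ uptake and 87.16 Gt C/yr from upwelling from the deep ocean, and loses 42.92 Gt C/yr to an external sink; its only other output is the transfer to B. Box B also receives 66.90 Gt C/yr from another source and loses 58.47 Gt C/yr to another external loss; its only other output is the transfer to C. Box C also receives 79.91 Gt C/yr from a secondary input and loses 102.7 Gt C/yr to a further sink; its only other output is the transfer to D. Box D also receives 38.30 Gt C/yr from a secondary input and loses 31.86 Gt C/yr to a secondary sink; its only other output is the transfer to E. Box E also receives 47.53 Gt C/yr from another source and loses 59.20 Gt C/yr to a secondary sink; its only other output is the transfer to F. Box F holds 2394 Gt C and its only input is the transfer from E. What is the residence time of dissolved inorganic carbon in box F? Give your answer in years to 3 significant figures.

27.3 yr

Box A: F(A→B) = (62.95 + 87.16) − 42.92 = 107.19 Gt C/yr.
Box B: F(B→C) = (107.19 + 66.90) − 58.47 = 115.62 Gt C/yr.
Box C: F(C→D) = (115.62 + 79.91) − 102.7 = 92.830 Gt C/yr.
Box D: F(D→E) = (92.830 + 38.30) − 31.86 = 99.270 Gt C/yr.
Box E: F(E→F) = (99.270 + 47.53) − 59.20 = 87.600 Gt C/yr.
Box F throughput = its input = 87.600 Gt C/yr; τ = 2394 / 87.600 = 27.33 yr.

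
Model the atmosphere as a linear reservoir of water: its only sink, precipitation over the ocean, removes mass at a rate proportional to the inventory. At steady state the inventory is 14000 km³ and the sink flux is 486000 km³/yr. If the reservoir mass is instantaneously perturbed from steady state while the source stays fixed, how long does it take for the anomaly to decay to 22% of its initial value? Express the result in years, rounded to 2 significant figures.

For a linear reservoir the anomaly decays as exp(−t/τ) with τ = M/F = 14000/486000 = 0.02881 yr.
exp(−t/τ) = 0.22 ⇒ t = −τ ln(0.22) = 0.02881 × 1.514 = 0.04362 yr.

0.044 yr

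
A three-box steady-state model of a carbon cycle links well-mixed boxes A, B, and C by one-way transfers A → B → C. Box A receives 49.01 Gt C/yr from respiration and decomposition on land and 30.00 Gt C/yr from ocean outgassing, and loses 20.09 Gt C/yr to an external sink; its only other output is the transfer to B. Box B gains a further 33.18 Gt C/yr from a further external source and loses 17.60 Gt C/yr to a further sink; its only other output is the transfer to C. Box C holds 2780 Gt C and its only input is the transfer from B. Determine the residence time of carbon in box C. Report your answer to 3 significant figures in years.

Box A: F(A→B) = (49.01 + 30.00) − 20.09 = 58.920 Gt C/yr.
Box B: F(B→C) = (58.920 + 33.18) − 17.60 = 74.500 Gt C/yr.
Box C throughput = its input = 74.500 Gt C/yr; τ = 2780 / 74.500 = 37.32 yr.

37.3 yr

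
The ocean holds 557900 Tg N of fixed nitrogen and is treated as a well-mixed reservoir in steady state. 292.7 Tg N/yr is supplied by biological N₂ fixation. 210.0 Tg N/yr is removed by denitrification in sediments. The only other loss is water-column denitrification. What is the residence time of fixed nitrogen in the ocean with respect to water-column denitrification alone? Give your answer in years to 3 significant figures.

At steady state ΣF_in = ΣF_out.
ΣF_in = 292.70 Tg N/yr.
Water-column denitrification flux = ΣF_in − (210.0) = 292.70 − 210.0 = 82.70 Tg N/yr.
τ = M / F = 557900 / 82.70 = 6746 yr.

6750 yr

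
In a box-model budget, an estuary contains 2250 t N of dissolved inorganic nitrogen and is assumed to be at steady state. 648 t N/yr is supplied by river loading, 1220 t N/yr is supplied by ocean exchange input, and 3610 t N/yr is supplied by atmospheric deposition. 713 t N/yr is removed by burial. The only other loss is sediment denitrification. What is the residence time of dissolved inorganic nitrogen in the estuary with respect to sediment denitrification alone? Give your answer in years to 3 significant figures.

0.472 yr

At steady state ΣF_in = ΣF_out.
ΣF_in = 648 + 1220 + 3610 = 5478.0 t N/yr.
Sediment denitrification flux = ΣF_in − (713) = 5478.0 − 713.0 = 4765 t N/yr.
τ = M / F = 2250 / 4765 = 0.4722 yr.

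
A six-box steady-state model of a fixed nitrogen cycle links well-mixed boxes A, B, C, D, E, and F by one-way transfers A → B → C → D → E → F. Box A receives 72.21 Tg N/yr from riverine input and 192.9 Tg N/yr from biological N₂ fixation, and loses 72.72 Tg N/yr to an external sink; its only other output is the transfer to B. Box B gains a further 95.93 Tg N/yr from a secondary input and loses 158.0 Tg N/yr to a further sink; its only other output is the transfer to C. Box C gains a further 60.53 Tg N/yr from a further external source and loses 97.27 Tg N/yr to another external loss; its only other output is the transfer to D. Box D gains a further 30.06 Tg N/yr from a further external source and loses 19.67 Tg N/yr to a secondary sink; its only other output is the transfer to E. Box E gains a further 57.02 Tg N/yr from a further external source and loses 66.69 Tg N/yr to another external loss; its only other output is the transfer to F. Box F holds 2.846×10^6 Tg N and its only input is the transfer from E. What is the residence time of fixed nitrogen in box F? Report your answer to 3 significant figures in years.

Box A: F(A→B) = (72.21 + 192.9) − 72.72 = 192.39 Tg N/yr.
Box B: F(B→C) = (192.39 + 95.93) − 158.0 = 130.32 Tg N/yr.
Box C: F(C→D) = (130.32 + 60.53) − 97.27 = 93.580 Tg N/yr.
Box D: F(D→E) = (93.580 + 30.06) − 19.67 = 103.97 Tg N/yr.
Box E: F(E→F) = (103.97 + 57.02) − 66.69 = 94.300 Tg N/yr.
Box F throughput = its input = 94.300 Tg N/yr; τ = 2.846×10^6 / 94.300 = 30180 yr.

30200 yr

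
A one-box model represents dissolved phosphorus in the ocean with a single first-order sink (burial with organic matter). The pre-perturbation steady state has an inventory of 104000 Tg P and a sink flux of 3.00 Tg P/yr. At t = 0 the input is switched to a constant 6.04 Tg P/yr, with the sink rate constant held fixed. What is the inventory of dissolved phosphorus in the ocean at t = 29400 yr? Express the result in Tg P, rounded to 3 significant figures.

The sink rate constant is k = F₀/M₀ = 3.00/104000 = 2.885×10^-5 yr⁻¹.
Solving dM/dt = F₁ − kM with M(0) = M₀ gives M(t) = F₁/k + (M₀ − F₁/k)·e^(−kt).
F₁/k = 6.04/2.885×10^-5 = 209390 Tg P; kt = 2.885×10^-5 × 29400 = 0.8481, e^(−kt) = 0.4282.
M(29400) = 209390 + (104000 − 209390) × 0.4282 = 209390 − 45130 = 164260 Tg P.

164000 Tg P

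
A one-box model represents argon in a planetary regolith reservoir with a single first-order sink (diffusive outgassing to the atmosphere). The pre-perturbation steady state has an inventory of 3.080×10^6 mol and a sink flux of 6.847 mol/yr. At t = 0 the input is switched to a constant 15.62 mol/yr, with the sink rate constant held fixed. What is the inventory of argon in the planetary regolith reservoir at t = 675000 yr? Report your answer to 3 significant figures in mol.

6.15×10^6 mol

Residence time τ = M₀/F₀ = 449800 yr. The eventual steady state is M_∞ = M₀·(F₁/F₀) = 3.080×10^6 × 15.62/6.847 = 7.0264×10^6 mol.
The anomaly ΔM(t) = M(t) − M_∞ decays as ΔM₀·e^(−t/τ) with ΔM₀ = 3.080×10^6 − 7.0264×10^6 = −3.946×10^6 mol.
At t = 675000 yr, e^(−t/τ) = e^(−1.501) = 0.2230, so ΔM = −880100 mol and M = 7.0264×10^6 − 880100 = 6.1463×10^6 mol.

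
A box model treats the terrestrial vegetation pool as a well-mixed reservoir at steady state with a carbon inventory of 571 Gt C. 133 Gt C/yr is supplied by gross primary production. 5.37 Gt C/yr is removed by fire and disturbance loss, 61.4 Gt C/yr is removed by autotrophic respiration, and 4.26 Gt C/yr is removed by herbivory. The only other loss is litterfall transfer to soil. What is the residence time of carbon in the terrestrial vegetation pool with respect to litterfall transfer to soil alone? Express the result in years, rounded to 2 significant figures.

At steady state ΣF_in = ΣF_out.
ΣF_in = 133.00 Gt C/yr.
Litterfall transfer to soil flux = ΣF_in − (5.37 + 61.4 + 4.26) = 133.00 − 71.03 = 61.97 Gt C/yr.
τ = M / F = 571 / 61.97 = 9.214 yr.

9.2 yr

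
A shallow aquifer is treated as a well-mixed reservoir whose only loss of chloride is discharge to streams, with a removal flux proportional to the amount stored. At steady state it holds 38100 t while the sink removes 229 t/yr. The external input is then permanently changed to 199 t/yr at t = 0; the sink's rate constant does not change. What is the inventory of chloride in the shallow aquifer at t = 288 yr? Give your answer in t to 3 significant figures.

τ = M₀/F₀ = 38100/229 = 166.4 yr; rate constant k = 1/τ.
New steady state M_∞ = F₁/k = F₁·τ = 199 × 166.4 = 33109 t.
M(t) = M_∞ + (M₀ − M_∞)·e^(−t/τ); t/τ = 288/166.4 = 1.731, so e^(−t/τ) = 0.1771.
M(t) = 33109 + 4991 × 0.1771 = 33993 t.

34000 t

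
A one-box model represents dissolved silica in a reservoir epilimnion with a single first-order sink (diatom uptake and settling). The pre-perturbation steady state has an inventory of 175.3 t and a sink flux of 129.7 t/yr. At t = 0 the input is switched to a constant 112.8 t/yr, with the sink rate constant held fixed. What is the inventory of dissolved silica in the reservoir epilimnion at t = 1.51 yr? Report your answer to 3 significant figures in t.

Residence time τ = M₀/F₀ = 1.352 yr. The eventual steady state is M_∞ = M₀·(F₁/F₀) = 175.3 × 112.8/129.7 = 152.46 t.
The anomaly ΔM(t) = M(t) − M_∞ decays as ΔM₀·e^(−t/τ) with ΔM₀ = 175.3 − 152.46 = 22.84 t.
At t = 1.51 yr, e^(−t/τ) = e^(−1.117) = 0.3272, so ΔM = 7.474 t and M = 152.46 + 7.474 = 159.93 t.

160 t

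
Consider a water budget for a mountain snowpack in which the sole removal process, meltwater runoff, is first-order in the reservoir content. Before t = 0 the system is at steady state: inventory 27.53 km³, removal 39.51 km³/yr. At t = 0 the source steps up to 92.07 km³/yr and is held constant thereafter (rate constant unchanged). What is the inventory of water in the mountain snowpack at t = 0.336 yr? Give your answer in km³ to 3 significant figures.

τ = M₀/F₀ = 27.53/39.51 = 0.6968 yr; rate constant k = 1/τ.
New steady state M_∞ = F₁/k = F₁·τ = 92.07 × 0.6968 = 64.153 km³.
M(t) = M_∞ + (M₀ − M_∞)·e^(−t/τ); t/τ = 0.336/0.6968 = 0.4822, so e^(−t/τ) = 0.6174.
M(t) = 64.153 − 36.62 × 0.6174 = 41.541 km³.

41.5 km³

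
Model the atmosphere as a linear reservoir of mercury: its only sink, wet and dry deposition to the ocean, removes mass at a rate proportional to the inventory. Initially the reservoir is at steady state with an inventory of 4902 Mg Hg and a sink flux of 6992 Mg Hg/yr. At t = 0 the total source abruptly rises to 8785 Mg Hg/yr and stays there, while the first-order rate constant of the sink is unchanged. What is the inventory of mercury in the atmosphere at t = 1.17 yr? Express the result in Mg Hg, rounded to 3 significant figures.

τ = M₀/F₀ = 4902/6992 = 0.7011 yr; rate constant k = 1/τ.
New steady state M_∞ = F₁/k = F₁·τ = 8785 × 0.7011 = 6159.0 Mg Hg.
M(t) = M_∞ + (M₀ − M_∞)·e^(−t/τ); t/τ = 1.17/0.7011 = 1.669, so e^(−t/τ) = 0.1885.
M(t) = 6159.0 − 1257 × 0.1885 = 5922.1 Mg Hg.

5920 Mg Hg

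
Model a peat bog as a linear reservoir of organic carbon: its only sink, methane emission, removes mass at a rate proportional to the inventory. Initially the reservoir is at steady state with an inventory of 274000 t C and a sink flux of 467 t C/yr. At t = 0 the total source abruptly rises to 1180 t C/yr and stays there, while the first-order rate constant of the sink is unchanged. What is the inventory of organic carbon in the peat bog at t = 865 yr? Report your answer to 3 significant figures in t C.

597000 t C

τ = M₀/F₀ = 274000/467 = 586.7 yr; rate constant k = 1/τ.
New steady state M_∞ = F₁/k = F₁·τ = 1180 × 586.7 = 692330 t C.
M(t) = M_∞ + (M₀ − M_∞)·e^(−t/τ); t/τ = 865/586.7 = 1.474, so e^(−t/τ) = 0.2289.
M(t) = 692330 − 418300 × 0.2289 = 596560 t C.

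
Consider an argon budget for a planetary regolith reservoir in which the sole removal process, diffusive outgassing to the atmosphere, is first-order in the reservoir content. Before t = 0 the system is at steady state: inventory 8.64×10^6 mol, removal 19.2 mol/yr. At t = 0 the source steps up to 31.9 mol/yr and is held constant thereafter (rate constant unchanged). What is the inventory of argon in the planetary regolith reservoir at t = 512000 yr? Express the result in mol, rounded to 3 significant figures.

1.25×10^7 mol

The sink rate constant is k = F₀/M₀ = 19.2/8.64×10^6 = 2.222×10^-6 yr⁻¹.
Solving dM/dt = F₁ − kM with M(0) = M₀ gives M(t) = F₁/k + (M₀ − F₁/k)·e^(−kt).
F₁/k = 31.9/2.222×10^-6 = 1.4355×10^7 mol; kt = 2.222×10^-6 × 512000 = 1.138, e^(−kt) = 0.3205.
M(512000) = 1.4355×10^7 + (8.64×10^6 − 1.4355×10^7) × 0.3205 = 1.4355×10^7 − 1.832×10^6 = 1.2523×10^7 mol.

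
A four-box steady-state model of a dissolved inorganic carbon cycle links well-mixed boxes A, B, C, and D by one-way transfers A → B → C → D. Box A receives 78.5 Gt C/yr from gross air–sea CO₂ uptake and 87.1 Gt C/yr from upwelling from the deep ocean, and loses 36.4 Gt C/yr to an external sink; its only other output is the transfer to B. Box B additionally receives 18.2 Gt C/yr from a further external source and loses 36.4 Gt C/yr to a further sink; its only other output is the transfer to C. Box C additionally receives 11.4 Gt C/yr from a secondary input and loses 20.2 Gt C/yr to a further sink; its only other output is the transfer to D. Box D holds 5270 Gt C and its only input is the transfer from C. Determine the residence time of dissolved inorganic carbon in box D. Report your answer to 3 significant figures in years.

51.6 yr

Box A: F(A→B) = (78.5 + 87.1) − 36.4 = 129.20 Gt C/yr.
Box B: F(B→C) = (129.20 + 18.2) − 36.4 = 111.00 Gt C/yr.
Box C: F(C→D) = (111.00 + 11.4) − 20.2 = 102.20 Gt C/yr.
Box D throughput = its input = 102.20 Gt C/yr; τ = 5270 / 102.20 = 51.57 yr.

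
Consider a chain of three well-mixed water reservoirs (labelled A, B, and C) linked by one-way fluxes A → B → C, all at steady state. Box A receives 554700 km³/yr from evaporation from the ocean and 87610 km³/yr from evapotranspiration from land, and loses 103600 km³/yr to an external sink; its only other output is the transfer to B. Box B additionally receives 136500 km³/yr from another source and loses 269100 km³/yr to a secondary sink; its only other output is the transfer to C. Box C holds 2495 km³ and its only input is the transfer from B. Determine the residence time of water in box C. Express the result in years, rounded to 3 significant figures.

Box A: F(A→B) = (554700 + 87610) − 103600 = 538710 km³/yr.
Box B: F(B→C) = (538710 + 136500) − 269100 = 406110 km³/yr.
Box C throughput = its input = 406110 km³/yr; τ = 2495 / 406110 = 0.006144 yr.

0.00614 yr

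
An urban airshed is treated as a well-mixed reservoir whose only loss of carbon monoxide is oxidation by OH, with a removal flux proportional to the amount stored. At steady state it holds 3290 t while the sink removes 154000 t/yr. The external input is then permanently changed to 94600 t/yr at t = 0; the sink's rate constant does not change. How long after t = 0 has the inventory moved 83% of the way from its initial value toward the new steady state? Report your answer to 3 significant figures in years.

τ = M₀/F₀ = 3290/154000 = 0.02136 yr.
The remaining gap fraction is e^(−t/τ); 83% covered ⇒ e^(−t/τ) = 0.170.
t = −τ ln(0.170) = 0.02136 × 1.772 = 0.03786 yr.

0.0379 yr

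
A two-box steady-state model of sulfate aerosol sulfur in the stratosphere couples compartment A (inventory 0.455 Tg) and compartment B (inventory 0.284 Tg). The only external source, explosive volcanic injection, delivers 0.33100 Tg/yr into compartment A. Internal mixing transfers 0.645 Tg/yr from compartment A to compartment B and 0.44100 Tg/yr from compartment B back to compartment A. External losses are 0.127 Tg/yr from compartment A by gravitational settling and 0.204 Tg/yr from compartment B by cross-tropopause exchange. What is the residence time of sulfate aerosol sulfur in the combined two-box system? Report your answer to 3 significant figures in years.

Residence time in the combined system uses the total inventory and the total *external* removal — internal exchanges between the two boxes cancel.
M_total = 0.455 + 0.284 = 0.73900 Tg.
ΣF_external_out = 0.127 + 0.204 = 0.33100 Tg/yr.
τ = M_total / ΣF_ext = 0.73900 / 0.33100 = 2.233 yr.

2.23 yr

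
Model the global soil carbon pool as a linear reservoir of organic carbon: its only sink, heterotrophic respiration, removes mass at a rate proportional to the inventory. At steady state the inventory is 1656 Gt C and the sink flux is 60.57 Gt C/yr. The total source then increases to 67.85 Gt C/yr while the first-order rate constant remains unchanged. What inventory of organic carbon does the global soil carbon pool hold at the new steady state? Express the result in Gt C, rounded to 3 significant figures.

Rate constant k = F/M = 60.57 / 1656 = 0.03658 yr⁻¹.
At the new steady state, source = k·M_new ⇒ M_new = 67.85 / 0.03658 = 1855 Gt C.
(Equivalently M_new = M × F_new/F_old = 1656 × 67.85/60.57.)

1860 Gt C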